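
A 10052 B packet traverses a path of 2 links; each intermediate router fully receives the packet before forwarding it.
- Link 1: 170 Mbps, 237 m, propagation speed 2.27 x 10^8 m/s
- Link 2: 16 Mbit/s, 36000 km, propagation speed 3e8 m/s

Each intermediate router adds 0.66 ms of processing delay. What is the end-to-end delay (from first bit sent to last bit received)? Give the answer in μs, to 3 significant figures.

L = 10052 × 8 = 80416 bits.
Transmission delays (L/R per hop): 473.035, 5026 μs; sum = 5499.04 μs.
Propagation delays (d/s per hop): 1.04405, 120000 μs; sum = 120001 μs.
Processing at 1 router(s): 1 × 0.66 ms = 660 μs.
End-to-end = 126000 μs.

126000 μs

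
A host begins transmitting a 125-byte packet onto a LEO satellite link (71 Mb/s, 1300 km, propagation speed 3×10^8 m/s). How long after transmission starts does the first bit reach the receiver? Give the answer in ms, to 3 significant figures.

4.33 ms

First bit experiences only propagation delay: d/s = 1300000/300000000 = 4.33 ms.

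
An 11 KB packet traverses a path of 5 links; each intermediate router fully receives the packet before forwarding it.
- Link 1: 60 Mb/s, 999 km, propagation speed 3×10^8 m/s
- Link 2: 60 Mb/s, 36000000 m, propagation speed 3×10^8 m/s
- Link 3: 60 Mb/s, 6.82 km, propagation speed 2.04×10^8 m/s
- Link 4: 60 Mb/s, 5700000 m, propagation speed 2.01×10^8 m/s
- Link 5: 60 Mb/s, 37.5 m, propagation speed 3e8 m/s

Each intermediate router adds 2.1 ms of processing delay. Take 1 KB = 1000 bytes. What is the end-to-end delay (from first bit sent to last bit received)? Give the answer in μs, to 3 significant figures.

L = 88000 bits.
Transmission delay per hop = L/R = 88000/60000000 = 1466.67 μs; 5 hops → 7333.33 μs.
Propagation delays (d/s per hop): 3330, 120000, 33.4314, 28358.2, 0.125 μs; sum = 151722 μs.
Processing at 4 router(s): 4 × 2.1 ms = 8400 μs.
End-to-end = 167000 μs.

167000 μs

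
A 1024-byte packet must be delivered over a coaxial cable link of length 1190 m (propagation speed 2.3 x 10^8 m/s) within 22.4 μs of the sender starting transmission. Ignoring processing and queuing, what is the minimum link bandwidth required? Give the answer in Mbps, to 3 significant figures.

476 Mbps

L = 8192 bits.
Propagation delay = 1190 / 2.3e+08 = 5.17391 μs.
Transmission budget = 22.4 − 5.17391 = 17.2261 μs.
R ≥ L / t_tx = 8192 bits / 1.72261e-05 s = 476 Mbps.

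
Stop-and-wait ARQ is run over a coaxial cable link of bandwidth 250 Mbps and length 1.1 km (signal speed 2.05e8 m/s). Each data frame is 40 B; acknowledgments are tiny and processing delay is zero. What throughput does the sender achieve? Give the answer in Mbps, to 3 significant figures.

26.6 Mbps

t_tx = L/R = 320/250000000 = 1.28e-06 s.
t_prop = 1100/2.05e+08 = 5.36585e-06 s; RTT = 1.07317e-05 s.
Cycle = t_tx + RTT = 1.20117e-05 s.
Throughput = L / cycle = 320 / 1.20117e-05 = 26.6 Mbps.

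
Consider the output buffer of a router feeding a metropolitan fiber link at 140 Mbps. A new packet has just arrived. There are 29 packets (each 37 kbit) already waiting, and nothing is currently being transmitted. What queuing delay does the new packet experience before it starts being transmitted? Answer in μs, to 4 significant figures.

Each queued packet: L/R = 37000/140000000 = 264.286 μs.
29 queued → 7664.29 μs.
Queuing delay = 7664 μs.

7664 μs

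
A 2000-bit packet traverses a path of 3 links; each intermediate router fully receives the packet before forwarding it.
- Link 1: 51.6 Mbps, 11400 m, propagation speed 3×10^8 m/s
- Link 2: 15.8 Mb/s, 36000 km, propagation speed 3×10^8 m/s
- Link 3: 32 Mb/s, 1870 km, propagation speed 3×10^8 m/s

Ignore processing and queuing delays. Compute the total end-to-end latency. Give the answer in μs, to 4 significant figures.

126500 μs

Transmission delays (L/R per hop): 38.7597, 126.582, 62.5 μs; sum = 227.842 μs.
Propagation delays (d/s per hop): 38, 120000, 6233.33 μs; sum = 126271 μs.
End-to-end = 126500 μs.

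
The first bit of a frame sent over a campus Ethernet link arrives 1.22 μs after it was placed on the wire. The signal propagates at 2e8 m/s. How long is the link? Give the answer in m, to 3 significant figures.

d = s × t_prop = 200000000 × 1.22e-06 = 244 m.

244 m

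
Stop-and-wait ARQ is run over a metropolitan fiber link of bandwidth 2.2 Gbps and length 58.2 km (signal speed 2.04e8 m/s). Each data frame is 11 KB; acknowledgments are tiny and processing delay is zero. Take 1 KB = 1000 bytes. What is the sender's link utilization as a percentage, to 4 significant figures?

t_tx = L/R = 88000/2200000000 = 4e-05 s.
t_prop = 58200/204000000 = 0.000285294 s; RTT = 0.000570588 s.
Cycle = t_tx + RTT = 0.000610588 s.
Utilization = t_tx / cycle = 4e-05/0.000610588 = 6.551 %.

6.551 %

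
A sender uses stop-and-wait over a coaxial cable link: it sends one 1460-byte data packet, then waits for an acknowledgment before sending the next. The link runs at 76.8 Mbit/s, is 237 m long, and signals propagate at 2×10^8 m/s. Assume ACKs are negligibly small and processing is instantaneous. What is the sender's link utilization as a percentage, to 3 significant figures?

t_tx = L/R = 11680/76800000 = 0.000152083 s.
t_prop = 237/200000000 = 1.185e-06 s; RTT = 2.37e-06 s.
Cycle = t_tx + RTT = 0.000154453 s.
Utilization = t_tx / cycle = 0.000152083/0.000154453 = 98.5 %.

98.5 %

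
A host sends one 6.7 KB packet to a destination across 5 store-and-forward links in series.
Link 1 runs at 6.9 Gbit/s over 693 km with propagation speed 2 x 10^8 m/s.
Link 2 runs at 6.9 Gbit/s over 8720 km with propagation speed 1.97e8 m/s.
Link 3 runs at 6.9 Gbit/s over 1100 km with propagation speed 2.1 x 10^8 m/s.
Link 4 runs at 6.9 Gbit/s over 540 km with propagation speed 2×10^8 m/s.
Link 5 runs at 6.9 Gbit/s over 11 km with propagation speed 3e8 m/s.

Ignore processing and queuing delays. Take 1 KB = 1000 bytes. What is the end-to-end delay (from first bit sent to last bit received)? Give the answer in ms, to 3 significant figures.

L = 53600 bits.
Transmission delay per hop = L/R = 53600/6900000000 = 0.00776812 ms; 5 hops → 0.0388406 ms.
Propagation delays (d/s per hop): 3.465, 44.264, 5.2381, 2.7, 0.0366667 ms; sum = 55.7037 ms.
End-to-end = 55.7 ms.

55.7 ms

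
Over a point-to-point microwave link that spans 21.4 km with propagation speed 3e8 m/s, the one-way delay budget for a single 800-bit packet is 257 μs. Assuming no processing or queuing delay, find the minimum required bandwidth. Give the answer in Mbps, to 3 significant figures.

Propagation delay = 21400 / 300000000 = 71.3333 μs.
Transmission budget = 257 − 71.3333 = 185.667 μs.
R ≥ L / t_tx = 800 bits / 0.000185667 s = 4.31 Mbps.

4.31 Mbps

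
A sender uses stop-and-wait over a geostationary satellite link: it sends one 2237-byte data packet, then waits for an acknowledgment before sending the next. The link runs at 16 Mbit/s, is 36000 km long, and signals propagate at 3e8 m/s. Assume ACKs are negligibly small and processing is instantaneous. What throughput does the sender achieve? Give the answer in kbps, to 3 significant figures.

t_tx = L/R = 17896/16000000 = 0.0011185 s.
t_prop = 36000000/300000000 = 0.12 s; RTT = 0.24 s.
Cycle = t_tx + RTT = 0.241119 s.
Throughput = L / cycle = 17896 / 0.241119 = 74.2 kbps.

74.2 kbps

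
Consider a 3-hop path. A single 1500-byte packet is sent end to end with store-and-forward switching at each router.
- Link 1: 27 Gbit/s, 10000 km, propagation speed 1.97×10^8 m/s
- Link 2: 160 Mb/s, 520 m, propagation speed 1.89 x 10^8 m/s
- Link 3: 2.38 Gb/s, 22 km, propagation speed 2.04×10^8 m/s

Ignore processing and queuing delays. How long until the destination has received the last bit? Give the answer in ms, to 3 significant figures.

L = 1500 × 8 = 12000 bits.
Transmission delays (L/R per hop): 0.000444444, 0.075, 0.00504202 ms; sum = 0.0804865 ms.
Propagation delays (d/s per hop): 50.7614, 0.00275132, 0.107843 ms; sum = 50.872 ms.
End-to-end = 51.0 ms.

51.0 ms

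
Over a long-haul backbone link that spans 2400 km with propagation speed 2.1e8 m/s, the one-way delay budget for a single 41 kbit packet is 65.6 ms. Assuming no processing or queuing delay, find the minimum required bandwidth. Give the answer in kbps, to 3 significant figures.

757 kbps

Propagation delay = 2400000 / 210000000 = 11.4286 ms.
Transmission budget = 65.6 − 11.4286 = 54.1714 ms.
R ≥ L / t_tx = 41000 bits / 0.0541714 s = 757 kbps.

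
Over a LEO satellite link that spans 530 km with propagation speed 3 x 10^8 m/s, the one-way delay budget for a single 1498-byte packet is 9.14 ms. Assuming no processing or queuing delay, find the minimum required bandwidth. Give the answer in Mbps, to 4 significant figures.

L = 11984 bits.
Propagation delay = 530000 / 300000000 = 1.76667 ms.
Transmission budget = 9.14 − 1.76667 = 7.37333 ms.
R ≥ L / t_tx = 11984 bits / 0.00737333 s = 1.625 Mbps.

1.625 Mbps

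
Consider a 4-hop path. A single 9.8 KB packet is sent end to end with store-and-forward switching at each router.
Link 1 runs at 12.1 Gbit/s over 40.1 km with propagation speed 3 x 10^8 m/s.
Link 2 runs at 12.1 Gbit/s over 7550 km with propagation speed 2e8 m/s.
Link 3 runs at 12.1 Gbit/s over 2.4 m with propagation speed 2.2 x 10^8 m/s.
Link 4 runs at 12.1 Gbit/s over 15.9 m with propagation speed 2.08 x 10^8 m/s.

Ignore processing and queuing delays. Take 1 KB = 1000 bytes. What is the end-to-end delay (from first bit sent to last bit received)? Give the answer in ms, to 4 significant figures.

L = 78400 bits.
Transmission delay per hop = L/R = 78400/12100000000 = 0.00647934 ms; 4 hops → 0.0259174 ms.
Propagation delays (d/s per hop): 0.133667, 37.75, 1.09091e-05, 7.64423e-05 ms; sum = 37.8838 ms.
End-to-end = 37.91 ms.

37.91 ms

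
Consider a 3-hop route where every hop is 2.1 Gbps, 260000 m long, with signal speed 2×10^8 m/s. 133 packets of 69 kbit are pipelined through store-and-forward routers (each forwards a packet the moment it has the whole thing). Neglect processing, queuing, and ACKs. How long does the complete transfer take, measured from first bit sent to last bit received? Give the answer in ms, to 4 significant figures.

Per-hop transmission t_tx = L/R = 69000/2100000000 = 0.0328571 ms.
Per-hop propagation t_prop = 260000/200000000 = 1.3 ms.
Pipeline fill: first packet needs 3·t_tx to clear all hops; remaining 132 packets each add one t_tx.
Total = (3+133-1)·t_tx + 3·t_prop = 135·0.0328571 + 3·1.3 = 8.336 ms.

8.336 ms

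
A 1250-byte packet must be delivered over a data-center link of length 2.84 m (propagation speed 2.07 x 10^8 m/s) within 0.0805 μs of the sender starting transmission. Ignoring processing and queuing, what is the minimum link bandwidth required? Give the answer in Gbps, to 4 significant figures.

149.7 Gbps

L = 10000 bits.
Propagation delay = 2.84 / 2.07e+08 = 0.0137198 μs.
Transmission budget = 0.0805 − 0.0137198 = 0.0667802 μs.
R ≥ L / t_tx = 10000 bits / 6.67802e-08 s = 149.7 Gbps.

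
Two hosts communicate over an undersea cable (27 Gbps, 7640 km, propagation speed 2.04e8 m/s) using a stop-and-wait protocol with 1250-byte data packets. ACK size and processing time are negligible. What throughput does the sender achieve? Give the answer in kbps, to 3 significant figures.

134 kbps

t_tx = L/R = 10000/27000000000 = 3.7037e-07 s.
t_prop = 7640000/204000000 = 0.037451 s; RTT = 0.074902 s.
Cycle = t_tx + RTT = 0.0749023 s.
Throughput = L / cycle = 10000 / 0.0749023 = 134 kbps.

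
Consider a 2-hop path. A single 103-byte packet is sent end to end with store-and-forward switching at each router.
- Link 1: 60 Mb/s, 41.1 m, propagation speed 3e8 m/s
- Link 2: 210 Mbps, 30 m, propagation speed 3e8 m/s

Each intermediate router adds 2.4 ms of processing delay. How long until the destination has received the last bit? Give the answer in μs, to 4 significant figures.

L = 103 × 8 = 824 bits.
Transmission delays (L/R per hop): 13.7333, 3.92381 μs; sum = 17.6571 μs.
Propagation delays (d/s per hop): 0.137, 0.1 μs; sum = 0.237 μs.
Processing at 1 router(s): 1 × 2.4 ms = 2400 μs.
End-to-end = 2418 μs.

2418 μs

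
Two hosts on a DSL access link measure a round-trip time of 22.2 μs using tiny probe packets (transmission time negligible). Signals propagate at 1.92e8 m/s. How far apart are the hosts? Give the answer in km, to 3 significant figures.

2.13 km

One-way propagation = RTT/2 = 11.1 μs.
d = s × t = 192000000 × 1.11e-05 = 2.13 km.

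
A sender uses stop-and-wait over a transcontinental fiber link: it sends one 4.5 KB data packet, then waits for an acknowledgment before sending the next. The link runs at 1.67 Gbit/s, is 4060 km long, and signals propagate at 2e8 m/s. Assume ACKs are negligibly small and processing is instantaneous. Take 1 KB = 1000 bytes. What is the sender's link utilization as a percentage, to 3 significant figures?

t_tx = L/R = 36000/1670000000 = 2.15569e-05 s.
t_prop = 4060000/200000000 = 0.0203 s; RTT = 0.0406 s.
Cycle = t_tx + RTT = 0.0406216 s.
Utilization = t_tx / cycle = 2.15569e-05/0.0406216 = 0.0531 %.

0.0531 %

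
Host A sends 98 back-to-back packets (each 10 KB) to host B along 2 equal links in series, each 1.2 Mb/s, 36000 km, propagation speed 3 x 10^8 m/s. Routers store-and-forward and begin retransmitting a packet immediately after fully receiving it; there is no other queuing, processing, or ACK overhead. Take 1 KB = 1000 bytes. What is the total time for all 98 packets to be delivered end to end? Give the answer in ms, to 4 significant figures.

Per-hop transmission t_tx = L/R = 80000/1200000 = 66.6667 ms.
Per-hop propagation t_prop = 36000000/300000000 = 120 ms.
Pipeline fill: first packet needs 2·t_tx to clear all hops; remaining 97 packets each add one t_tx.
Total = (2+98-1)·t_tx + 2·t_prop = 99·66.6667 + 2·120 = 6840 ms.

6840 ms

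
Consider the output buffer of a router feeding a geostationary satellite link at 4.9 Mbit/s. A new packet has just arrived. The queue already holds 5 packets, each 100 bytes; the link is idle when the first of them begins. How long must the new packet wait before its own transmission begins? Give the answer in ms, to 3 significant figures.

Each queued packet: L/R = 800/4900000 = 0.163265 ms.
5 queued → 0.816327 ms.
Queuing delay = 0.816 ms.

0.816 ms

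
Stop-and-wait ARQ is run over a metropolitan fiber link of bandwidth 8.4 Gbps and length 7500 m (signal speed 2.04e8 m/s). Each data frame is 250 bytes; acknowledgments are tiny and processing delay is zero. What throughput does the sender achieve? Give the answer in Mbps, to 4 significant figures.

t_tx = L/R = 2000/8400000000 = 2.38095e-07 s.
t_prop = 7500/204000000 = 3.67647e-05 s; RTT = 7.35294e-05 s.
Cycle = t_tx + RTT = 7.37675e-05 s.
Throughput = L / cycle = 2000 / 7.37675e-05 = 27.11 Mbps.

27.11 Mbps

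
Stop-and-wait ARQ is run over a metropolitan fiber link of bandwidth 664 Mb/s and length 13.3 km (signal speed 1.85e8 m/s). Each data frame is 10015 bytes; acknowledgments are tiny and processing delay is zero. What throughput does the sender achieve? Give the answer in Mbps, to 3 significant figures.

303 Mbps

t_tx = L/R = 80120/664000000 = 0.000120663 s.
t_prop = 13300/185000000 = 7.18919e-05 s; RTT = 0.000143784 s.
Cycle = t_tx + RTT = 0.000264446 s.
Throughput = L / cycle = 80120 / 0.000264446 = 303 Mbps.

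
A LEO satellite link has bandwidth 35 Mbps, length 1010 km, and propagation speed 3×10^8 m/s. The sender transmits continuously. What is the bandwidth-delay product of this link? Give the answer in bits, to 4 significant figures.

Propagation delay = 1010000 / 300000000 = 0.00336667 s.
BDP = R × t_prop = 35000000 × 0.00336667 = 117833 bits.

117800 bits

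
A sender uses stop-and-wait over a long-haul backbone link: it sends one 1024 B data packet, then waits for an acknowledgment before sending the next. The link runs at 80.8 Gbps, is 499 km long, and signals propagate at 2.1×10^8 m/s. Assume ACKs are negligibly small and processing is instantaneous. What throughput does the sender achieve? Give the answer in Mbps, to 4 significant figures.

1.724 Mbps

t_tx = L/R = 8192/80800000000 = 1.01386e-07 s.
t_prop = 499000/210000000 = 0.00237619 s; RTT = 0.00475238 s.
Cycle = t_tx + RTT = 0.00475248 s.
Throughput = L / cycle = 8192 / 0.00475248 = 1.724 Mbps.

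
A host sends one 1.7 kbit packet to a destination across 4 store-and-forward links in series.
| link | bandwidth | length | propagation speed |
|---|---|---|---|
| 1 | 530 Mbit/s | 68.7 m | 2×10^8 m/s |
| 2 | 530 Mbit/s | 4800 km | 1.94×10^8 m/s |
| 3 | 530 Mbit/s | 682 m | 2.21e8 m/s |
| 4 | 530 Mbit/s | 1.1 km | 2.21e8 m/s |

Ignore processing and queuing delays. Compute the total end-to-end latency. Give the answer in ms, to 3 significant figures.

24.8 ms

L = 1700 bits.
Transmission delay per hop = L/R = 1700/530000000 = 0.00320755 ms; 4 hops → 0.0128302 ms.
Propagation delays (d/s per hop): 0.0003435, 24.7423, 0.00308597, 0.00497738 ms; sum = 24.7507 ms.
End-to-end = 24.8 ms.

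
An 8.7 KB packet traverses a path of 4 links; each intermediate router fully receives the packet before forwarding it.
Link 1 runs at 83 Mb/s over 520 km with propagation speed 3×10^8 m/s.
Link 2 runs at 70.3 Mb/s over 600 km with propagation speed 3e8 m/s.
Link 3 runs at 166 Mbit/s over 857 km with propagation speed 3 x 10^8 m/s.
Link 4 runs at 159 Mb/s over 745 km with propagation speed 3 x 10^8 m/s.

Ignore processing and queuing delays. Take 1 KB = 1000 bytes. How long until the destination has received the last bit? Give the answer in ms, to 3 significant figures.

L = 69600 bits.
Transmission delays (L/R per hop): 0.838554, 0.990043, 0.419277, 0.437736 ms; sum = 2.68561 ms.
Propagation delays (d/s per hop): 1.73333, 2, 2.85667, 2.48333 ms; sum = 9.07333 ms.
End-to-end = 11.8 ms.

11.8 ms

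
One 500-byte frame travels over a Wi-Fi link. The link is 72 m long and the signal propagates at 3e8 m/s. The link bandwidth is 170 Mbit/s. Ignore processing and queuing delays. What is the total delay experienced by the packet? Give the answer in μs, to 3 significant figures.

L = 500 × 8 = 4000 bits.
Transmission delay = L/R = 4000 / 170000000 = 23.5294 μs.
Propagation delay = d/s = 72 m / 300000000 m/s = 0.24 μs.
Total = 23.8 μs.

23.8 μs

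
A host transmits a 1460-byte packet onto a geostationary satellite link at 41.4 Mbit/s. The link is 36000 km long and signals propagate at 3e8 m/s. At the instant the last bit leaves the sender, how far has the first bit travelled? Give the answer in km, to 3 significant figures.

t_tx = L/R = 11680/41400000 = 0.000282126 s.
Distance = s × t_tx = 300000000 × 0.000282126 = 84.6 km.

84.6 km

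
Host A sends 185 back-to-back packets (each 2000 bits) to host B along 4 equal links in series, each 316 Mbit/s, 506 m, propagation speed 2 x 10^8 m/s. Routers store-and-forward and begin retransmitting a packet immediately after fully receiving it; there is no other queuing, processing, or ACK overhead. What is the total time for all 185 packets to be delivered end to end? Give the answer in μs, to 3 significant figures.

1200 μs

Per-hop transmission t_tx = L/R = 2000/316000000 = 6.32911 μs.
Per-hop propagation t_prop = 506/200000000 = 2.53 μs.
Pipeline fill: first packet needs 4·t_tx to clear all hops; remaining 184 packets each add one t_tx.
Total = (4+185-1)·t_tx + 4·t_prop = 188·6.32911 + 4·2.53 = 1200 μs.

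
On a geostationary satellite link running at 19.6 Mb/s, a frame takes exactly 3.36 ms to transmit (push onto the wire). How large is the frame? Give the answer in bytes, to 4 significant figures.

8232 bytes

L = R × t_tx = 19600000 b/s × 0.00336 s = 65856 bits.
In bytes: 65856 / 8 = 8232 bytes.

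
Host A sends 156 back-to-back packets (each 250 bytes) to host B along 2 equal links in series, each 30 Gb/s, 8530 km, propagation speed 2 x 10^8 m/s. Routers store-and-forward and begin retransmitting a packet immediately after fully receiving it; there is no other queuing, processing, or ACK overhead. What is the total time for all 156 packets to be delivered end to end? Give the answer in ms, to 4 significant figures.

85.31 ms

Per-hop transmission t_tx = L/R = 2000/30000000000 = 6.66667e-05 ms.
Per-hop propagation t_prop = 8530000/200000000 = 42.65 ms.
Pipeline fill: first packet needs 2·t_tx to clear all hops; remaining 155 packets each add one t_tx.
Total = (2+156-1)·t_tx + 2·t_prop = 157·6.66667e-05 + 2·42.65 = 85.31 ms.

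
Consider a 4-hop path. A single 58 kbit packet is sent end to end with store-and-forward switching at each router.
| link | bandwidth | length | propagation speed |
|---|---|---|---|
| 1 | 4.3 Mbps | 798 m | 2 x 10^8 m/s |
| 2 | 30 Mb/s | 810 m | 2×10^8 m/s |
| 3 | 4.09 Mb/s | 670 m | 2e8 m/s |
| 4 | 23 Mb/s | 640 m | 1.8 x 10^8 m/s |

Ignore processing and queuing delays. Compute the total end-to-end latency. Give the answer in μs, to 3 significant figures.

32100 μs

L = 58000 bits.
Transmission delays (L/R per hop): 13488.4, 1933.33, 14180.9, 2521.74 μs; sum = 32124.4 μs.
Propagation delays (d/s per hop): 3.99, 4.05, 3.35, 3.55556 μs; sum = 14.9456 μs.
End-to-end = 32100 μs.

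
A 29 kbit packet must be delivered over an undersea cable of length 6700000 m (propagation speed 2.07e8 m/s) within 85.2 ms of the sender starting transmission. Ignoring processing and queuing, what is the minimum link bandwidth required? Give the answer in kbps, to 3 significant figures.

Propagation delay = 6700000 / 2.07e+08 = 32.3671 ms.
Transmission budget = 85.2 − 32.3671 = 52.8329 ms.
R ≥ L / t_tx = 29000 bits / 0.0528329 s = 549 kbps.

549 kbps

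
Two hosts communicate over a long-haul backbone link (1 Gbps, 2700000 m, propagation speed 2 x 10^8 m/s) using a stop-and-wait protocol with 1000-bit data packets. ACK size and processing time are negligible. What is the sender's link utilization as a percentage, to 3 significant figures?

0.00370 %

t_tx = L/R = 1000/1000000000 = 1e-06 s.
t_prop = 2700000/200000000 = 0.0135 s; RTT = 0.027 s.
Cycle = t_tx + RTT = 0.027001 s.
Utilization = t_tx / cycle = 1e-06/0.027001 = 0.00370 %.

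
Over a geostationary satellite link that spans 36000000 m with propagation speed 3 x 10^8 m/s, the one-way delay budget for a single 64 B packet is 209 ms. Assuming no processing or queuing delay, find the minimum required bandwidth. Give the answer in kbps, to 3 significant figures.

5.75 kbps

L = 512 bits.
Propagation delay = 36000000 / 300000000 = 120 ms.
Transmission budget = 209 − 120 = 89 ms.
R ≥ L / t_tx = 512 bits / 0.089 s = 5.75 kbps.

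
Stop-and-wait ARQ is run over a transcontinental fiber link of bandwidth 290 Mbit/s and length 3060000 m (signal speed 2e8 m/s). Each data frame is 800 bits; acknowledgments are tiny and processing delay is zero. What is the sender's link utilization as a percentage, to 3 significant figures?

t_tx = L/R = 800/290000000 = 2.75862e-06 s.
t_prop = 3060000/200000000 = 0.0153 s; RTT = 0.0306 s.
Cycle = t_tx + RTT = 0.0306028 s.
Utilization = t_tx / cycle = 2.75862e-06/0.0306028 = 0.00901 %.

0.00901 %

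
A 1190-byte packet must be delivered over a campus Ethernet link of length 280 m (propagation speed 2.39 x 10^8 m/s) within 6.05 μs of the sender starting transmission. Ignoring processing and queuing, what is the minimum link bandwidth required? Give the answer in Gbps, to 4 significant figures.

L = 9520 bits.
Propagation delay = 280 / 239000000 = 1.17155 μs.
Transmission budget = 6.05 − 1.17155 = 4.87845 μs.
R ≥ L / t_tx = 9520 bits / 4.87845e-06 s = 1.951 Gbps.

1.951 Gbps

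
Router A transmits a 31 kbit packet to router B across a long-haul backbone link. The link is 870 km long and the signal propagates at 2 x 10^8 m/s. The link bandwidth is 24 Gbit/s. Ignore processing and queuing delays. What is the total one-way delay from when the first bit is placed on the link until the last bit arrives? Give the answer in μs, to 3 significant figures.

4350 μs

L = 31000 bits.
Transmission delay = L/R = 31000 / 24000000000 = 1.29167 μs.
Propagation delay = d/s = 870000 m / 200000000 m/s = 4350 μs.
Total = 4350 μs.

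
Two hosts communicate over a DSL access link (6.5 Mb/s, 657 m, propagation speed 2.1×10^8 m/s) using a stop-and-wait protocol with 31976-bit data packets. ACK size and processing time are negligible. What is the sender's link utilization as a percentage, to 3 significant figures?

t_tx = L/R = 31976/6500000 = 0.00491938 s.
t_prop = 657/210000000 = 3.12857e-06 s; RTT = 6.25714e-06 s.
Cycle = t_tx + RTT = 0.00492564 s.
Utilization = t_tx / cycle = 0.00491938/0.00492564 = 99.9 %.

99.9 %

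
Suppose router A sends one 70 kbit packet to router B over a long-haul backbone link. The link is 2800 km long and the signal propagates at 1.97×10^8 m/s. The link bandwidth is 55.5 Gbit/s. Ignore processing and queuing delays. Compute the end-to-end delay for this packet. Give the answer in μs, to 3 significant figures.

14200 μs

L = 70000 bits.
Transmission delay = L/R = 70000 / 55500000000 = 1.26126 μs.
Propagation delay = d/s = 2800000 m / 197000000 m/s = 14213.2 μs.
Total = 14200 μs.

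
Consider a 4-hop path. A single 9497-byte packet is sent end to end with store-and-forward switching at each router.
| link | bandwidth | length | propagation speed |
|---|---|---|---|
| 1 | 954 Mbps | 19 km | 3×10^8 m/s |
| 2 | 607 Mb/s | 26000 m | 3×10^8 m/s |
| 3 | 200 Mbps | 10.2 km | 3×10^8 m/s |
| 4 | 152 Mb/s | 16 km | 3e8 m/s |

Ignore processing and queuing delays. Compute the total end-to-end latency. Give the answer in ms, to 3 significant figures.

L = 9497 × 8 = 75976 bits.
Transmission delays (L/R per hop): 0.0796394, 0.125166, 0.37988, 0.499842 ms; sum = 1.08453 ms.
Propagation delays (d/s per hop): 0.0633333, 0.0866667, 0.034, 0.0533333 ms; sum = 0.237333 ms.
End-to-end = 1.32 ms.

1.32 ms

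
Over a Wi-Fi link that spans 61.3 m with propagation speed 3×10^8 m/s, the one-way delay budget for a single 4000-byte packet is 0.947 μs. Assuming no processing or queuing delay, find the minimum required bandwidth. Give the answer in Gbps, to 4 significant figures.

L = 32000 bits.
Propagation delay = 61.3 / 300000000 = 0.204333 μs.
Transmission budget = 0.947 − 0.204333 = 0.742667 μs.
R ≥ L / t_tx = 32000 bits / 7.42667e-07 s = 43.09 Gbps.

43.09 Gbps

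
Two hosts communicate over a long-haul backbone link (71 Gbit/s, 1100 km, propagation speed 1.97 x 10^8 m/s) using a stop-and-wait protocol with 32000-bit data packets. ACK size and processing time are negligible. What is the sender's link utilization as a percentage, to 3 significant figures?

0.00404 %

t_tx = L/R = 32000/71000000000 = 4.50704e-07 s.
t_prop = 1100000/197000000 = 0.00558376 s; RTT = 0.0111675 s.
Cycle = t_tx + RTT = 0.011168 s.
Utilization = t_tx / cycle = 4.50704e-07/0.011168 = 0.00404 %.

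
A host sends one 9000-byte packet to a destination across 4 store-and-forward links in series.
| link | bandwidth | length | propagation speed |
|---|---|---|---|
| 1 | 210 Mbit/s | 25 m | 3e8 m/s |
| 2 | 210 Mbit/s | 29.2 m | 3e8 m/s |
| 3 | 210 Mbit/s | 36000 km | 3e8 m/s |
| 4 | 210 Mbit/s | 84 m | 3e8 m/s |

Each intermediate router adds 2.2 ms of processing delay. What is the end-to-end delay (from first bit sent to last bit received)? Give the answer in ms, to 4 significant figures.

L = 9000 × 8 = 72000 bits.
Transmission delay per hop = L/R = 72000/210000000 = 0.342857 ms; 4 hops → 1.37143 ms.
Propagation delays (d/s per hop): 8.33333e-05, 9.73333e-05, 120, 0.00028 ms; sum = 120 ms.
Processing at 3 router(s): 3 × 2.2 ms = 6.6 ms.
End-to-end = 128.0 ms.

128.0 ms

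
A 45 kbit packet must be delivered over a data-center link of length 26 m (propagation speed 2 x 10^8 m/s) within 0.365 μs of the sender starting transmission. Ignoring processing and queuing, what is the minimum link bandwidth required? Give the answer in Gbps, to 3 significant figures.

191 Gbps

Propagation delay = 26 / 200000000 = 0.13 μs.
Transmission budget = 0.365 − 0.13 = 0.235 μs.
R ≥ L / t_tx = 45000 bits / 2.35e-07 s = 191 Gbps.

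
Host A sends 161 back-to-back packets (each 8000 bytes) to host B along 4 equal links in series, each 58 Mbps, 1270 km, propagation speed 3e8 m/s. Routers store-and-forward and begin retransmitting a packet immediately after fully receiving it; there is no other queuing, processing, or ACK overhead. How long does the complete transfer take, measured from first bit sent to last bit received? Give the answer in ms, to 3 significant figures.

198 ms

Per-hop transmission t_tx = L/R = 64000/58000000 = 1.10345 ms.
Per-hop propagation t_prop = 1270000/300000000 = 4.23333 ms.
Pipeline fill: first packet needs 4·t_tx to clear all hops; remaining 160 packets each add one t_tx.
Total = (4+161-1)·t_tx + 4·t_prop = 164·1.10345 + 4·4.23333 = 198 ms.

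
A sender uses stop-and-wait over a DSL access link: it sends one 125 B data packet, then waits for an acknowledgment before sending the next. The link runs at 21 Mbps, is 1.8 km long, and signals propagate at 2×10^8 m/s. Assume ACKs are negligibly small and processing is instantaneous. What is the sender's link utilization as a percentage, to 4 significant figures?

72.57 %

t_tx = L/R = 1000/21000000 = 4.7619e-05 s.
t_prop = 1800/200000000 = 9e-06 s; RTT = 1.8e-05 s.
Cycle = t_tx + RTT = 6.5619e-05 s.
Utilization = t_tx / cycle = 4.7619e-05/6.5619e-05 = 72.57 %.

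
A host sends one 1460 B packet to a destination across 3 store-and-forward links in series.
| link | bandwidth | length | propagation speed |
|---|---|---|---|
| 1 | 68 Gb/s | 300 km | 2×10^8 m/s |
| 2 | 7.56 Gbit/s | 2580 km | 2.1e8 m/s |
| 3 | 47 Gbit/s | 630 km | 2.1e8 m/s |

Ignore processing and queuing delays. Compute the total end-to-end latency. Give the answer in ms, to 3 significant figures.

L = 1460 × 8 = 11680 bits.
Transmission delays (L/R per hop): 0.000171765, 0.00154497, 0.000248511 ms; sum = 0.00196525 ms.
Propagation delays (d/s per hop): 1.5, 12.2857, 3 ms; sum = 16.7857 ms.
End-to-end = 16.8 ms.

16.8 ms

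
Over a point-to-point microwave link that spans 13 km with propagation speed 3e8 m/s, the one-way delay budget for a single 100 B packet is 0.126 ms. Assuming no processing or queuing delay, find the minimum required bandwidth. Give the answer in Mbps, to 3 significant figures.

L = 800 bits.
Propagation delay = 13000 / 300000000 = 0.0433333 ms.
Transmission budget = 0.126 − 0.0433333 = 0.0826667 ms.
R ≥ L / t_tx = 800 bits / 8.26667e-05 s = 9.68 Mbps.

9.68 Mbps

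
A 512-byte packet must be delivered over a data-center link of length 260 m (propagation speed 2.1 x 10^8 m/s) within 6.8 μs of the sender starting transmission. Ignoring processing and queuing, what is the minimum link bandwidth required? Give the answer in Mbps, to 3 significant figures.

L = 4096 bits.
Propagation delay = 260 / 210000000 = 1.2381 μs.
Transmission budget = 6.8 − 1.2381 = 5.5619 μs.
R ≥ L / t_tx = 4096 bits / 5.5619e-06 s = 736 Mbps.

736 Mbps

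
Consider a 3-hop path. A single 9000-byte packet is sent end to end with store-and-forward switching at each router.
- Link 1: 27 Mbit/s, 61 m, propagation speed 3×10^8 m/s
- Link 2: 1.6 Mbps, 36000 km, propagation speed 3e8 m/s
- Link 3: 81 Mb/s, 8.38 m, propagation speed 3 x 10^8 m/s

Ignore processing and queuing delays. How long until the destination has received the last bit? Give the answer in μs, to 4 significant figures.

168600 μs

L = 9000 × 8 = 72000 bits.
Transmission delays (L/R per hop): 2666.67, 45000, 888.889 μs; sum = 48555.6 μs.
Propagation delays (d/s per hop): 0.203333, 120000, 0.0279333 μs; sum = 120000 μs.
End-to-end = 168600 μs.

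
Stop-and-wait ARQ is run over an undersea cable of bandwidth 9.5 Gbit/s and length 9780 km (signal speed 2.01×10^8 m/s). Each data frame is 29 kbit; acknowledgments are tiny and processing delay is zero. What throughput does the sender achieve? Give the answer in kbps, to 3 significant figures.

t_tx = L/R = 29000/9500000000 = 3.05263e-06 s.
t_prop = 9780000/2.01e+08 = 0.0486567 s; RTT = 0.0973134 s.
Cycle = t_tx + RTT = 0.0973165 s.
Throughput = L / cycle = 29000 / 0.0973165 = 298 kbps.

298 kbps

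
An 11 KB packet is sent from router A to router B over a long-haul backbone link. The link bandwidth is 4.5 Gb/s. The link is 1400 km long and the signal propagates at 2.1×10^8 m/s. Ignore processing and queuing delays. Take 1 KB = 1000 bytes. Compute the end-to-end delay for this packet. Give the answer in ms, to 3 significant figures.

L = 88000 bits.
Transmission delay = L/R = 88000 / 4500000000 = 0.0195556 ms.
Propagation delay = d/s = 1400000 m / 210000000 m/s = 6.66667 ms.
Total = 6.69 ms.

6.69 ms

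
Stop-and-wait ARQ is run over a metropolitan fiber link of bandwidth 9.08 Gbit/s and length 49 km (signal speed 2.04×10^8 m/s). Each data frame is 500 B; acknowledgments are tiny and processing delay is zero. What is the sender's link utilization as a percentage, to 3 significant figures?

0.0916 %

t_tx = L/R = 4000/9080000000 = 4.40529e-07 s.
t_prop = 49000/204000000 = 0.000240196 s; RTT = 0.000480392 s.
Cycle = t_tx + RTT = 0.000480833 s.
Utilization = t_tx / cycle = 4.40529e-07/0.000480833 = 0.0916 %.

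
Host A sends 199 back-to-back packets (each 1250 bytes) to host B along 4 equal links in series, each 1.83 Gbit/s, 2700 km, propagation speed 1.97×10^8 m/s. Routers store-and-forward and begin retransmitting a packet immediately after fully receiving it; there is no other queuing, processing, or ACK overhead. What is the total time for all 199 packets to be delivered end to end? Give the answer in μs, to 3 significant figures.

Per-hop transmission t_tx = L/R = 10000/1830000000 = 5.46448 μs.
Per-hop propagation t_prop = 2700000/197000000 = 13705.6 μs.
Pipeline fill: first packet needs 4·t_tx to clear all hops; remaining 198 packets each add one t_tx.
Total = (4+199-1)·t_tx + 4·t_prop = 202·5.46448 + 4·13705.6 = 55900 μs.

55900 μs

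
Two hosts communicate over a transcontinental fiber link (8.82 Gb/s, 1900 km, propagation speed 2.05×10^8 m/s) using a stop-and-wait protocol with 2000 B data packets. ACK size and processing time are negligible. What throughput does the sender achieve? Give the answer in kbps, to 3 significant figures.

t_tx = L/R = 16000/8820000000 = 1.81406e-06 s.
t_prop = 1900000/2.05e+08 = 0.00926829 s; RTT = 0.0185366 s.
Cycle = t_tx + RTT = 0.0185384 s.
Throughput = L / cycle = 16000 / 0.0185384 = 863 kbps.

863 kbps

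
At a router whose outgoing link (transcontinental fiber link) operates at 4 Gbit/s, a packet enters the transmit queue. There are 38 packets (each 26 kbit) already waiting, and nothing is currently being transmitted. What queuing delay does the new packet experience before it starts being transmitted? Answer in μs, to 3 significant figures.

247 μs

Each queued packet: L/R = 26000/4000000000 = 6.5 μs.
38 queued → 247 μs.
Queuing delay = 247 μs.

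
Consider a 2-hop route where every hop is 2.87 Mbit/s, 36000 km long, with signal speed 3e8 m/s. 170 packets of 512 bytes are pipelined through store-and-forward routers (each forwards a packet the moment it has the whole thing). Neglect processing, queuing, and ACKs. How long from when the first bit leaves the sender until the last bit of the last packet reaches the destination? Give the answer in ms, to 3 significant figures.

484 ms

Per-hop transmission t_tx = L/R = 4096/2870000 = 1.42718 ms.
Per-hop propagation t_prop = 36000000/300000000 = 120 ms.
Pipeline fill: first packet needs 2·t_tx to clear all hops; remaining 169 packets each add one t_tx.
Total = (2+170-1)·t_tx + 2·t_prop = 171·1.42718 + 2·120 = 484 ms.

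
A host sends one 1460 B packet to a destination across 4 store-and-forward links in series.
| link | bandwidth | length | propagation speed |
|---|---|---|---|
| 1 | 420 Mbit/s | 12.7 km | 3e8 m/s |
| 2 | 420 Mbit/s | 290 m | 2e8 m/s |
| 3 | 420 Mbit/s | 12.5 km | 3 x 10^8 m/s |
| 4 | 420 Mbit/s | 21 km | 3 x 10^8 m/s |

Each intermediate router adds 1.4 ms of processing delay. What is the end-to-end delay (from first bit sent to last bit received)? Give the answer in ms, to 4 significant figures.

L = 1460 × 8 = 11680 bits.
Transmission delay per hop = L/R = 11680/420000000 = 0.0278095 ms; 4 hops → 0.111238 ms.
Propagation delays (d/s per hop): 0.0423333, 0.00145, 0.0416667, 0.07 ms; sum = 0.15545 ms.
Processing at 3 router(s): 3 × 1.4 ms = 4.2 ms.
End-to-end = 4.467 ms.

4.467 ms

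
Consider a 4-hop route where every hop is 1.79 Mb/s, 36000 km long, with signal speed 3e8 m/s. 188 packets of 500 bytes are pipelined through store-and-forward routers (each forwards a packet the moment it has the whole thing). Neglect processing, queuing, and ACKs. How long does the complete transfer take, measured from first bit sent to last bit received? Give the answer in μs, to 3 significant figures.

907000 μs

Per-hop transmission t_tx = L/R = 4000/1790000 = 2234.64 μs.
Per-hop propagation t_prop = 36000000/300000000 = 120000 μs.
Pipeline fill: first packet needs 4·t_tx to clear all hops; remaining 187 packets each add one t_tx.
Total = (4+188-1)·t_tx + 4·t_prop = 191·2234.64 + 4·120000 = 907000 μs.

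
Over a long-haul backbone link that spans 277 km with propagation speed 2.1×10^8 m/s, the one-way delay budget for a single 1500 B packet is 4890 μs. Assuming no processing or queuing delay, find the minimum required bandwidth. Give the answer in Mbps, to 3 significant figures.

L = 12000 bits.
Propagation delay = 277000 / 210000000 = 1319.05 μs.
Transmission budget = 4890 − 1319.05 = 3570.95 μs.
R ≥ L / t_tx = 12000 bits / 0.00357095 s = 3.36 Mbps.

3.36 Mbps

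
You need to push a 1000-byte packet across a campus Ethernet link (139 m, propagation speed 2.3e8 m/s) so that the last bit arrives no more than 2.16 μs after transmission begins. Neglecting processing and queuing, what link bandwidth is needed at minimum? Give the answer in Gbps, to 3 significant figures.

5.14 Gbps

L = 8000 bits.
Propagation delay = 139 / 2.3e+08 = 0.604348 μs.
Transmission budget = 2.16 − 0.604348 = 1.55565 μs.
R ≥ L / t_tx = 8000 bits / 1.55565e-06 s = 5.14 Gbps.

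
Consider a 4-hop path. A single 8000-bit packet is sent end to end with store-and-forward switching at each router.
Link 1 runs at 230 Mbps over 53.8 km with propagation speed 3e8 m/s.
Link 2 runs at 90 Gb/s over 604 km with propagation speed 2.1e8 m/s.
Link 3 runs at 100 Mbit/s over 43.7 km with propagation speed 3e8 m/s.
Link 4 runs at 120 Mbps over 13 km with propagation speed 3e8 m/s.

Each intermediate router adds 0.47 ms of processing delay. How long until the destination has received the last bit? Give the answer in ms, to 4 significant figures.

4.836 ms

Transmission delays (L/R per hop): 0.0347826, 8.88889e-05, 0.08, 0.0666667 ms; sum = 0.181538 ms.
Propagation delays (d/s per hop): 0.179333, 2.87619, 0.145667, 0.0433333 ms; sum = 3.24452 ms.
Processing at 3 router(s): 3 × 0.47 ms = 1.41 ms.
End-to-end = 4.836 ms.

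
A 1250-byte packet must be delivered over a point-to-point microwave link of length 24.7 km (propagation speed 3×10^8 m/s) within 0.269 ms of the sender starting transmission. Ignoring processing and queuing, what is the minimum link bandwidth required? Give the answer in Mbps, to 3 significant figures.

L = 10000 bits.
Propagation delay = 24700 / 300000000 = 0.0823333 ms.
Transmission budget = 0.269 − 0.0823333 = 0.186667 ms.
R ≥ L / t_tx = 10000 bits / 0.000186667 s = 53.6 Mbps.

53.6 Mbps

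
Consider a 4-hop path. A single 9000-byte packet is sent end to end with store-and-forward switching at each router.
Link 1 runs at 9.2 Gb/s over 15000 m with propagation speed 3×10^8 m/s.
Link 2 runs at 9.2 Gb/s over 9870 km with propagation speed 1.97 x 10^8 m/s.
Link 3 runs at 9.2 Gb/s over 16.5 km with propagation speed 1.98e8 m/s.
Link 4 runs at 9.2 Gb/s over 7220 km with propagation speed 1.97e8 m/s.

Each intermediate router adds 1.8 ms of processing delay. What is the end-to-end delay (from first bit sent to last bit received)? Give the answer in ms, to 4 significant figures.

92.32 ms

L = 9000 × 8 = 72000 bits.
Transmission delay per hop = L/R = 72000/9200000000 = 0.00782609 ms; 4 hops → 0.0313043 ms.
Propagation delays (d/s per hop): 0.05, 50.1015, 0.0833333, 36.6497 ms; sum = 86.8846 ms.
Processing at 3 router(s): 3 × 1.8 ms = 5.4 ms.
End-to-end = 92.32 ms.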